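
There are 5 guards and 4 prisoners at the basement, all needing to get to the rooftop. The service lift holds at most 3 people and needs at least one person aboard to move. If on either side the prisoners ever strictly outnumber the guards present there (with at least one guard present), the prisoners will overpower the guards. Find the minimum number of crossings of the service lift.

7

Counting alone: each trip to the rooftop takes at most 3 across and each return brings at least 1 back, so after t trips out (and t−1 returns) at most 3t − (t−1) of the 9 are across; that first reaches 9 at t = 4, so at least 7 crossings are needed.
The plan below uses exactly 7 crossings, so it is optimal:
1. 3 prisoners → the rooftop.  (the basement: 5G 1P; the rooftop: 0G 3P)
2. 1 prisoner ← the basement.  (the basement: 5G 2P; the rooftop: 0G 2P)
3. 3 guards → the rooftop.  (the basement: 2G 2P; the rooftop: 3G 2P)
4. 1 guard ← the basement.  (the basement: 3G 2P; the rooftop: 2G 2P)
5. 2 guards and 1 prisoner → the rooftop.  (the basement: 1G 1P; the rooftop: 4G 3P)
6. 1 guard ← the basement.  (the basement: 2G 1P; the rooftop: 3G 3P)
7. 2 guards and 1 prisoner → the rooftop.  (the basement: 0G 0P; the rooftop: 5G 4P)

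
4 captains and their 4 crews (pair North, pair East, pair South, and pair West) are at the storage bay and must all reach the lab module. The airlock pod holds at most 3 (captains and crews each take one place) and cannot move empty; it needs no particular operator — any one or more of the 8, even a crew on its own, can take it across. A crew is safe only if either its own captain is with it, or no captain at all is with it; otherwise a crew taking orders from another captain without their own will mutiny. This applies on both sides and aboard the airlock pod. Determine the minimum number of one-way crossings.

Counting alone: each trip to the lab module takes at most 3 across and each return brings at least 1 back, so after t trips out (and t−1 returns) at most 3t − (t−1) of the 8 are across; that first reaches 8 at t = 4, so at least 7 crossings are needed.
The safety rule pushes this higher. Following every safe sequence of crossings, the most of the 8 that can be at the lab module as the airlock pod arrives there on crossing 7 is 7 — never all 8.
So no plan with fewer than 9 crossings exists, and this one achieves 9:
1. captain North and crew North cross → the lab module.
2. captain North crosses ← the storage bay.
3. captain East, captain North, and crew East cross → the lab module.
4. captain North and crew North cross ← the storage bay.
5. captain North, captain South, and captain West cross → the lab module.
6. crew East crosses ← the storage bay.
7. crew East and crew North cross → the lab module.
8. crew North crosses ← the storage bay.
9. crew North, crew South, and crew West cross → the lab module.

9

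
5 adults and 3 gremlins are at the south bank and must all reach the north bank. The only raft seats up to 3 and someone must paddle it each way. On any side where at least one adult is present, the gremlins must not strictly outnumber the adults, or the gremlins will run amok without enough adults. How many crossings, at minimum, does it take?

Counting alone: each trip to the north bank takes at most 3 across and each return brings at least 1 back, so after t trips out (and t−1 returns) at most 3t − (t−1) of the 8 are across; that first reaches 8 at t = 4, so at least 7 crossings are needed.
The plan below uses exactly 7 crossings, so it is optimal:
1. 2 gremlins → the north bank.  (the south bank: 5A 1G; the north bank: 0A 2G)
2. 1 gremlin ← the south bank.  (the south bank: 5A 2G; the north bank: 0A 1G)
3. 2 adults and 1 gremlin → the north bank.  (the south bank: 3A 1G; the north bank: 2A 2G)
4. 1 gremlin ← the south bank.  (the south bank: 3A 2G; the north bank: 2A 1G)
5. 1 adult and 2 gremlins → the north bank.  (the south bank: 2A 0G; the north bank: 3A 3G)
6. 1 gremlin ← the south bank.  (the south bank: 2A 1G; the north bank: 3A 2G)
7. 2 adults and 1 gremlin → the north bank.  (the south bank: 0A 0G; the north bank: 5A 3G)

7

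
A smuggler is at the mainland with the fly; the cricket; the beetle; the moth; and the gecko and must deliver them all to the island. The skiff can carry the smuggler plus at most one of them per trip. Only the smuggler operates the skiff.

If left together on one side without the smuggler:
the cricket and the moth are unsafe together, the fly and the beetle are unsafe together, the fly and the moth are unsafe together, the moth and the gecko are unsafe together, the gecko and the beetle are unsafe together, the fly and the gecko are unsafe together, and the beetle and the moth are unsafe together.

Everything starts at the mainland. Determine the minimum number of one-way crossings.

Whatever the first load, the items left behind include a forbidden pair without the smuggler. No opening move is safe, so no plan exists.

impossible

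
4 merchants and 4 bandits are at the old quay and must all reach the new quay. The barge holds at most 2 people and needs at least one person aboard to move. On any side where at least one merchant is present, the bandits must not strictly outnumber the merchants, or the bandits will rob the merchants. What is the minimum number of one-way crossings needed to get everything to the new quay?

impossible

Following every safe sequence of crossings from the start, the most of the 8 that can be at the new quay as the barge arrives there on crossings 1, 3, 5 is 2, 3, 4 respectively; the best ever achieved is 4 of 8.
From crossing 7 on, no configuration arises that was not already reachable earlier: only 11 distinct safe configurations (who is on which side, and where the barge is) can ever be reached, none of them has everyone across, and every continuation just revisits them. They are: 0 merchants + 0 bandits across (barge back at the start); 0 merchants + 1 bandit across (barge there); 0 merchants + 1 bandit across (barge back at the start); 0 merchants + 2 bandits across (barge there); 0 merchants + 2 bandits across (barge back at the start); 0 merchants + 3 bandits across (barge there); 0 merchants + 3 bandits across (barge back at the start); 0 merchants + 4 bandits across (barge there); 1 merchant + 1 bandit across (barge there); 1 merchant + 1 bandit across (barge back at the start); 2 merchants + 2 bandits across (barge there). So no valid plan exists.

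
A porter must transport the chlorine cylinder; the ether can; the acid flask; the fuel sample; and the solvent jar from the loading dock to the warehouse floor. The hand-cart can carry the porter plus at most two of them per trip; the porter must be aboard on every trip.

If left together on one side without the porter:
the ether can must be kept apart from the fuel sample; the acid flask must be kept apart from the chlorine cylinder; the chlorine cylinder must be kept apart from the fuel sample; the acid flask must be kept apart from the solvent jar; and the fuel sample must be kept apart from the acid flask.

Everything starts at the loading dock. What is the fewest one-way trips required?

7

Counting alone: the porter can take at most 2 across per trip to the warehouse floor, so moving all 5 needs at least 3 loaded trips out, with a return between consecutive ones — at least 5 crossings.
The safety rule pushes this higher. Following every safe sequence of crossings, the most of the 5 that can be at the warehouse floor as the hand-cart arrives there on crossing 5 is 4 — never all 5.
So no plan with fewer than 7 crossings exists, and this one achieves 7:
1. Porter goes to the warehouse floor with the acid flask and the fuel sample.
2. Porter goes back to the loading dock with the acid flask.
3. Porter goes to the warehouse floor with the chlorine cylinder and the solvent jar.
4. Porter goes back to the loading dock with the chlorine cylinder.
5. Porter goes to the warehouse floor with the chlorine cylinder and the ether can.
6. Porter goes back to the loading dock with the fuel sample.
7. Porter goes to the warehouse floor with the acid flask and the fuel sample.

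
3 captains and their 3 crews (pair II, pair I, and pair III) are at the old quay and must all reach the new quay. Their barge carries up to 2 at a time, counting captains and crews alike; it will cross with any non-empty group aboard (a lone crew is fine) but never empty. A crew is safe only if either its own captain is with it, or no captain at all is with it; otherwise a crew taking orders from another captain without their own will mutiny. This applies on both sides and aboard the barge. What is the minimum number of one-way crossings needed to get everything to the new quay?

11

Counting alone: each trip to the new quay takes at most 2 across and each return brings at least 1 back, so after t trips out (and t−1 returns) at most 2t − (t−1) of the 6 are across; that first reaches 6 at t = 5, so at least 9 crossings are needed.
The safety rule pushes this higher. Following every safe sequence of crossings, the most of the 6 that can be at the new quay as the barge arrives there on crossing 9 is 5 — never all 6.
So no plan with fewer than 11 crossings exists, and this one achieves 11:
1. captain II and crew II cross → the new quay.
2. captain II crosses ← the old quay.
3. crew I and crew III cross → the new quay.
4. crew II crosses ← the old quay.
5. captain I and captain III cross → the new quay.
6. captain I and crew I cross ← the old quay.
7. captain I and captain II cross → the new quay.
8. crew III crosses ← the old quay.
9. crew I and crew II cross → the new quay.
10. captain III crosses ← the old quay.
11. captain III and crew III cross → the new quay.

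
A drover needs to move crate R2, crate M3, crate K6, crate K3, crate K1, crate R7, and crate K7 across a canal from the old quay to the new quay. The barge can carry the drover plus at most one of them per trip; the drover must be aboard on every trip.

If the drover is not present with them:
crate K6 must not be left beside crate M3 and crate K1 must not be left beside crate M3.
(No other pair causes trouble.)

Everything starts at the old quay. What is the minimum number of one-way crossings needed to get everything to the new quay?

15

Counting alone: the drover can take at most 1 across per trip to the new quay, so moving all 7 needs at least 7 loaded trips out, with a return between consecutive ones — at least 13 crossings.
The safety rule pushes this higher. Following every safe sequence of crossings, the most of the 7 that can be at the new quay as the barge arrives there on crossing 13 is 6 — never all 7.
So no plan with fewer than 15 crossings exists, and this one achieves 15:
1. Drover goes to the new quay with crate M3.
2. Drover goes back to the old quay alone.
3. Drover goes to the new quay with crate R2.
4. Drover goes back to the old quay alone.
5. Drover goes to the new quay with crate K6.
6. Drover goes back to the old quay with crate M3.
7. Drover goes to the new quay with crate K1.
8. Drover goes back to the old quay alone.
9. Drover goes to the new quay with crate K3.
10. Drover goes back to the old quay alone.
11. Drover goes to the new quay with crate R7.
12. Drover goes back to the old quay alone.
13. Drover goes to the new quay with crate K7.
14. Drover goes back to the old quay alone.
15. Drover goes to the new quay with crate M3.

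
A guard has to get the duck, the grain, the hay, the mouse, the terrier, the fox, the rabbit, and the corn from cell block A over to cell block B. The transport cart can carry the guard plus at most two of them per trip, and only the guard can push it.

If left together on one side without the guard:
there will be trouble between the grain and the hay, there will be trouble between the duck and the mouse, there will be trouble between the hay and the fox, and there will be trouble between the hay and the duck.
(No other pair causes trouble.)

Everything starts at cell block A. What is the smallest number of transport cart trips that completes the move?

Counting alone: the guard can take at most 2 across per trip to cell block B, so moving all 8 needs at least 4 loaded trips out, with a return between consecutive ones — at least 7 crossings.
The safety rule pushes this higher. Following every safe sequence of crossings, the most of the 8 that can be at cell block B as the transport cart arrives there on crossing 7 is 7 — never all 8.
So no plan with fewer than 9 crossings exists, and this one achieves 9:
1. Guard goes to cell block B with the duck and the hay.
2. Guard goes back to cell block A with the duck.
3. Guard goes to cell block B with the duck and the grain.
4. Guard goes back to cell block A with the hay.
5. Guard goes to cell block B with the fox and the terrier.
6. Guard goes back to cell block A alone.
7. Guard goes to cell block B with the corn and the rabbit.
8. Guard goes back to cell block A alone.
9. Guard goes to cell block B with the hay and the mouse.

9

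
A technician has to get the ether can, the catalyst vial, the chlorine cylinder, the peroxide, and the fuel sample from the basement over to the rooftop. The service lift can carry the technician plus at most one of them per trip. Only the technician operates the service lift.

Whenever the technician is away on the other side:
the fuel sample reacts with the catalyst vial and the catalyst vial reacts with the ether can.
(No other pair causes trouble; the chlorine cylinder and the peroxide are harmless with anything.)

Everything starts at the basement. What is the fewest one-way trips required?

Counting alone: the technician can take at most 1 across per trip to the rooftop, so moving all 5 needs at least 5 loaded trips out, with a return between consecutive ones — at least 9 crossings.
The safety rule pushes this higher. Following every safe sequence of crossings, the most of the 5 that can be at the rooftop as the service lift arrives there on crossing 9 is 4 — never all 5.
So no plan with fewer than 11 crossings exists, and this one achieves 11:
1. Technician goes to the rooftop with the catalyst vial.  [the basement: the chlorine cylinder, the ether can, the fuel sample, the peroxide | the rooftop: the catalyst vial]
2. Technician goes back to the basement alone.  [the basement: the chlorine cylinder, the ether can, the fuel sample, the peroxide | the rooftop: the catalyst vial]
3. Technician goes to the rooftop with the ether can.  [the basement: the chlorine cylinder, the fuel sample, the peroxide | the rooftop: the catalyst vial, the ether can]
4. Technician goes back to the basement with the catalyst vial.  [the basement: the catalyst vial, the chlorine cylinder, the fuel sample, the peroxide | the rooftop: the ether can]
5. Technician goes to the rooftop with the fuel sample.  [the basement: the catalyst vial, the chlorine cylinder, the peroxide | the rooftop: the ether can, the fuel sample]
6. Technician goes back to the basement alone.  [the basement: the catalyst vial, the chlorine cylinder, the peroxide | the rooftop: the ether can, the fuel sample]
7. Technician goes to the rooftop with the chlorine cylinder.  [the basement: the catalyst vial, the peroxide | the rooftop: the chlorine cylinder, the ether can, the fuel sample]
8. Technician goes back to the basement alone.  [the basement: the catalyst vial, the peroxide | the rooftop: the chlorine cylinder, the ether can, the fuel sample]
9. Technician goes to the rooftop with the peroxide.  [the basement: the catalyst vial | the rooftop: the chlorine cylinder, the ether can, the fuel sample, the peroxide]
10. Technician goes back to the basement alone.  [the basement: the catalyst vial | the rooftop: the chlorine cylinder, the ether can, the fuel sample, the peroxide]
11. Technician goes to the rooftop with the catalyst vial.  [the basement: — | the rooftop: the catalyst vial, the chlorine cylinder, the ether can, the fuel sample, the peroxide]

11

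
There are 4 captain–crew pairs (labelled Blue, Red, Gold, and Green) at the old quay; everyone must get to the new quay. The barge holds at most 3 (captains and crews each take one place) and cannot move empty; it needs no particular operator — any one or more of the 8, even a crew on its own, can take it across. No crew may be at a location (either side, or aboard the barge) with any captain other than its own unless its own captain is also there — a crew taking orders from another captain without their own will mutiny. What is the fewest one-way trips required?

Counting alone: each trip to the new quay takes at most 3 across and each return brings at least 1 back, so after t trips out (and t−1 returns) at most 3t − (t−1) of the 8 are across; that first reaches 8 at t = 4, so at least 7 crossings are needed.
The safety rule pushes this higher. Following every safe sequence of crossings, the most of the 8 that can be at the new quay as the barge arrives there on crossing 7 is 7 — never all 8.
So no plan with fewer than 9 crossings exists, and this one achieves 9:
1. captain Blue and crew Blue cross → the new quay.
2. captain Blue crosses ← the old quay.
3. captain Blue, captain Red, and crew Red cross → the new quay.
4. captain Blue and crew Blue cross ← the old quay.
5. captain Blue, captain Gold, and captain Green cross → the new quay.
6. crew Red crosses ← the old quay.
7. crew Blue and crew Red cross → the new quay.
8. crew Blue crosses ← the old quay.
9. crew Blue, crew Gold, and crew Green cross → the new quay.

9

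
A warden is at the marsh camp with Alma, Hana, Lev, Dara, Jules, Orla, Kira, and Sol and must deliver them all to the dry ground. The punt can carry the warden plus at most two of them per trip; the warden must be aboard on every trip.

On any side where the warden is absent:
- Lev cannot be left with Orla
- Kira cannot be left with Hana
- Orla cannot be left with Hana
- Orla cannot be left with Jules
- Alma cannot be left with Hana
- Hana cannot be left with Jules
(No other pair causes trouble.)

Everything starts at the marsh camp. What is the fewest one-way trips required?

Counting alone: the warden can take at most 2 across per trip to the dry ground, so moving all 8 needs at least 4 loaded trips out, with a return between consecutive ones — at least 7 crossings.
The safety rule pushes this higher. Following every safe sequence of crossings, the most of the 8 that can be at the dry ground as the punt arrives there on crossings 7, 9, 11 is 5, 6, 7 respectively — never all 8.
So no plan with fewer than 13 crossings exists, and this one achieves 13:
1. Warden goes to the dry ground with Hana and Orla.
2. Warden goes back to the marsh camp with Hana.
3. Warden goes to the dry ground with Alma and Hana.
4. Warden goes back to the marsh camp with Hana.
5. Warden goes to the dry ground with Dara and Hana.
6. Warden goes back to the marsh camp with Hana.
7. Warden goes to the dry ground with Hana and Kira.
8. Warden goes back to the marsh camp with Hana.
9. Warden goes to the dry ground with Hana and Sol.
10. Warden goes back to the marsh camp with Hana.
11. Warden goes to the dry ground with Jules and Lev.
12. Warden goes back to the marsh camp with Orla.
13. Warden goes to the dry ground with Hana and Orla.

13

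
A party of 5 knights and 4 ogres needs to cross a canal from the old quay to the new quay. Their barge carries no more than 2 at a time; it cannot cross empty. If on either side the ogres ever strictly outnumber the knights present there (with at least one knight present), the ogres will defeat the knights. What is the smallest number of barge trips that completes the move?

Counting alone: each trip to the new quay takes at most 2 across and each return brings at least 1 back, so after t trips out (and t−1 returns) at most 2t − (t−1) of the 9 are across; that first reaches 9 at t = 8, so at least 15 crossings are needed.
The plan below uses exactly 15 crossings, so it is optimal:
1. 2 ogres → the new quay.  (the old quay: 5K 2O; the new quay: 0K 2O)
2. 1 ogre ← the old quay.  (the old quay: 5K 3O; the new quay: 0K 1O)
3. 2 ogres → the new quay.  (the old quay: 5K 1O; the new quay: 0K 3O)
4. 1 ogre ← the old quay.  (the old quay: 5K 2O; the new quay: 0K 2O)
5. 2 knights → the new quay.  (the old quay: 3K 2O; the new quay: 2K 2O)
6. 1 ogre ← the old quay.  (the old quay: 3K 3O; the new quay: 2K 1O)
7. 1 knight and 1 ogre → the new quay.  (the old quay: 2K 2O; the new quay: 3K 2O)
8. 1 knight ← the old quay.  (the old quay: 3K 2O; the new quay: 2K 2O)
9. 1 knight and 1 ogre → the new quay.  (the old quay: 2K 1O; the new quay: 3K 3O)
10. 1 ogre ← the old quay.  (the old quay: 2K 2O; the new quay: 3K 2O)
11. 1 knight and 1 ogre → the new quay.  (the old quay: 1K 1O; the new quay: 4K 3O)
12. 1 knight ← the old quay.  (the old quay: 2K 1O; the new quay: 3K 3O)
13. 1 knight and 1 ogre → the new quay.  (the old quay: 1K 0O; the new quay: 4K 4O)
14. 1 ogre ← the old quay.  (the old quay: 1K 1O; the new quay: 4K 3O)
15. 1 knight and 1 ogre → the new quay.  (the old quay: 0K 0O; the new quay: 5K 4O)

15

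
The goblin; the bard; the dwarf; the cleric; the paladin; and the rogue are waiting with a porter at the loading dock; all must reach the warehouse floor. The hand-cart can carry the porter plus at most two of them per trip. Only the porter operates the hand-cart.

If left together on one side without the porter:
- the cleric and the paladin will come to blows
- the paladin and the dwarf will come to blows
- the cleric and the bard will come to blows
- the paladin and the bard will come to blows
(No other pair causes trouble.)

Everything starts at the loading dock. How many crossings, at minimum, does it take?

9

Counting alone: the porter can take at most 2 across per trip to the warehouse floor, so moving all 6 needs at least 3 loaded trips out, with a return between consecutive ones — at least 5 crossings.
The safety rule pushes this higher. Following every safe sequence of crossings, the most of the 6 that can be at the warehouse floor as the hand-cart arrives there on crossings 5, 7 is 4, 5 respectively — never all 6.
So no plan with fewer than 9 crossings exists, and this one achieves 9:
1. Porter goes to the warehouse floor with the bard and the paladin.  [the loading dock: the cleric, the dwarf, the goblin, the rogue | the warehouse floor: the bard, the paladin]
2. Porter goes back to the loading dock with the bard.  [the loading dock: the bard, the cleric, the dwarf, the goblin, the rogue | the warehouse floor: the paladin]
3. Porter goes to the warehouse floor with the bard and the goblin.  [the loading dock: the cleric, the dwarf, the rogue | the warehouse floor: the bard, the goblin, the paladin]
4. Porter goes back to the loading dock with the bard.  [the loading dock: the bard, the cleric, the dwarf, the rogue | the warehouse floor: the goblin, the paladin]
5. Porter goes to the warehouse floor with the bard and the dwarf.  [the loading dock: the cleric, the rogue | the warehouse floor: the bard, the dwarf, the goblin, the paladin]
6. Porter goes back to the loading dock with the paladin.  [the loading dock: the cleric, the paladin, the rogue | the warehouse floor: the bard, the dwarf, the goblin]
7. Porter goes to the warehouse floor with the cleric and the rogue.  [the loading dock: the paladin | the warehouse floor: the bard, the cleric, the dwarf, the goblin, the rogue]
8. Porter goes back to the loading dock with the bard.  [the loading dock: the bard, the paladin | the warehouse floor: the cleric, the dwarf, the goblin, the rogue]
9. Porter goes to the warehouse floor with the bard and the paladin.  [the loading dock: — | the warehouse floor: the bard, the cleric, the dwarf, the goblin, the paladin, the rogue]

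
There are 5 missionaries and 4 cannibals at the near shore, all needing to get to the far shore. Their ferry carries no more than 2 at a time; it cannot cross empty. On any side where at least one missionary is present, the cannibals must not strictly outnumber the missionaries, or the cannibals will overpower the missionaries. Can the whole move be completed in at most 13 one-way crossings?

No

Counting alone: each trip to the far shore takes at most 2 across and each return brings at least 1 back, so after t trips out (and t−1 returns) at most 2t − (t−1) of the 9 are across; that first reaches 9 at t = 8, so at least 15 crossings are needed.
Since 13 < 15, 13 crossings cannot be enough. (The shortest complete plan in fact takes 15:)
1. 2 cannibals → the far shore.  (the near shore: 5M 2C; the far shore: 0M 2C)
2. 1 cannibal ← the near shore.  (the near shore: 5M 3C; the far shore: 0M 1C)
3. 2 cannibals → the far shore.  (the near shore: 5M 1C; the far shore: 0M 3C)
4. 1 cannibal ← the near shore.  (the near shore: 5M 2C; the far shore: 0M 2C)
5. 2 missionaries → the far shore.  (the near shore: 3M 2C; the far shore: 2M 2C)
6. 1 cannibal ← the near shore.  (the near shore: 3M 3C; the far shore: 2M 1C)
7. 1 missionary and 1 cannibal → the far shore.  (the near shore: 2M 2C; the far shore: 3M 2C)
8. 1 missionary ← the near shore.  (the near shore: 3M 2C; the far shore: 2M 2C)
9. 1 missionary and 1 cannibal → the far shore.  (the near shore: 2M 1C; the far shore: 3M 3C)
10. 1 cannibal ← the near shore.  (the near shore: 2M 2C; the far shore: 3M 2C)
11. 1 missionary and 1 cannibal → the far shore.  (the near shore: 1M 1C; the far shore: 4M 3C)
12. 1 missionary ← the near shore.  (the near shore: 2M 1C; the far shore: 3M 3C)
13. 1 missionary and 1 cannibal → the far shore.  (the near shore: 1M 0C; the far shore: 4M 4C)
14. 1 cannibal ← the near shore.  (the near shore: 1M 1C; the far shore: 4M 3C)
15. 1 missionary and 1 cannibal → the far shore.  (the near shore: 0M 0C; the far shore: 5M 4C)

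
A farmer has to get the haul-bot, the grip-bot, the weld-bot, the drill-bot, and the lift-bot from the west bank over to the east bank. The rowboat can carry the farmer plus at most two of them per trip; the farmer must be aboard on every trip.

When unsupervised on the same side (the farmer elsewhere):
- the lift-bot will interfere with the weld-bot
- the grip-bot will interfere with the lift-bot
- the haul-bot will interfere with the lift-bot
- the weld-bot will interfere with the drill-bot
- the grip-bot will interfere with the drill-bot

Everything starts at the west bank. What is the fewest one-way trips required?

7

Counting alone: the farmer can take at most 2 across per trip to the east bank, so moving all 5 needs at least 3 loaded trips out, with a return between consecutive ones — at least 5 crossings.
The safety rule pushes this higher. Following every safe sequence of crossings, the most of the 5 that can be at the east bank as the rowboat arrives there on crossing 5 is 4 — never all 5.
So no plan with fewer than 7 crossings exists, and this one achieves 7:
1. Farmer goes to the east bank with the drill-bot and the lift-bot.
2. Farmer goes back to the west bank alone.
3. Farmer goes to the east bank with the haul-bot.
4. Farmer goes back to the west bank with the lift-bot.
5. Farmer goes to the east bank with the grip-bot and the weld-bot.
6. Farmer goes back to the west bank with the drill-bot.
7. Farmer goes to the east bank with the drill-bot and the lift-bot.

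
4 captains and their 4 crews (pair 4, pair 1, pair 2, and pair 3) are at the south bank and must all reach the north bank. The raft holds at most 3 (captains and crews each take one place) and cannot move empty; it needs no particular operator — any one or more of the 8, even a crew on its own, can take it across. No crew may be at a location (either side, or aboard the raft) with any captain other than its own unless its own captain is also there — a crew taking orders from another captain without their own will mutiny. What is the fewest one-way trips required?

9

Counting alone: each trip to the north bank takes at most 3 across and each return brings at least 1 back, so after t trips out (and t−1 returns) at most 3t − (t−1) of the 8 are across; that first reaches 8 at t = 4, so at least 7 crossings are needed.
The safety rule pushes this higher. Following every safe sequence of crossings, the most of the 8 that can be at the north bank as the raft arrives there on crossing 7 is 7 — never all 8.
So no plan with fewer than 9 crossings exists, and this one achieves 9:
1. captain 4 and crew 4 cross → the north bank.
2. captain 4 crosses ← the south bank.
3. captain 1, captain 4, and crew 1 cross → the north bank.
4. captain 4 and crew 4 cross ← the south bank.
5. captain 2, captain 3, and captain 4 cross → the north bank.
6. crew 1 crosses ← the south bank.
7. crew 1 and crew 4 cross → the north bank.
8. crew 4 crosses ← the south bank.
9. crew 2, crew 3, and crew 4 cross → the north bank.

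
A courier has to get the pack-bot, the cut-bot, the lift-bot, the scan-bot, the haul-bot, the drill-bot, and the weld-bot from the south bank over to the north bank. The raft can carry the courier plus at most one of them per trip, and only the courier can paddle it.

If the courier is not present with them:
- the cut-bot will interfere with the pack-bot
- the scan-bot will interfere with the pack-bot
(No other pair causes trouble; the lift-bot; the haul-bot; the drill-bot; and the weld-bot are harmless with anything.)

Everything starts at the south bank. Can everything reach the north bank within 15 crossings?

Yes

Yes — this plan uses 15 crossings (≤ 15):
1. Courier goes to the north bank with the pack-bot.  [the south bank: the cut-bot, the drill-bot, the haul-bot, the lift-bot, the scan-bot, the weld-bot | the north bank: the pack-bot]
2. Courier goes back to the south bank alone.  [the south bank: the cut-bot, the drill-bot, the haul-bot, the lift-bot, the scan-bot, the weld-bot | the north bank: the pack-bot]
3. Courier goes to the north bank with the cut-bot.  [the south bank: the drill-bot, the haul-bot, the lift-bot, the scan-bot, the weld-bot | the north bank: the cut-bot, the pack-bot]
4. Courier goes back to the south bank with the pack-bot.  [the south bank: the drill-bot, the haul-bot, the lift-bot, the pack-bot, the scan-bot, the weld-bot | the north bank: the cut-bot]
5. Courier goes to the north bank with the scan-bot.  [the south bank: the drill-bot, the haul-bot, the lift-bot, the pack-bot, the weld-bot | the north bank: the cut-bot, the scan-bot]
6. Courier goes back to the south bank alone.  [the south bank: the drill-bot, the haul-bot, the lift-bot, the pack-bot, the weld-bot | the north bank: the cut-bot, the scan-bot]
7. Courier goes to the north bank with the lift-bot.  [the south bank: the drill-bot, the haul-bot, the pack-bot, the weld-bot | the north bank: the cut-bot, the lift-bot, the scan-bot]
8. Courier goes back to the south bank alone.  [the south bank: the drill-bot, the haul-bot, the pack-bot, the weld-bot | the north bank: the cut-bot, the lift-bot, the scan-bot]
9. Courier goes to the north bank with the haul-bot.  [the south bank: the drill-bot, the pack-bot, the weld-bot | the north bank: the cut-bot, the haul-bot, the lift-bot, the scan-bot]
10. Courier goes back to the south bank alone.  [the south bank: the drill-bot, the pack-bot, the weld-bot | the north bank: the cut-bot, the haul-bot, the lift-bot, the scan-bot]
11. Courier goes to the north bank with the drill-bot.  [the south bank: the pack-bot, the weld-bot | the north bank: the cut-bot, the drill-bot, the haul-bot, the lift-bot, the scan-bot]
12. Courier goes back to the south bank alone.  [the south bank: the pack-bot, the weld-bot | the north bank: the cut-bot, the drill-bot, the haul-bot, the lift-bot, the scan-bot]
13. Courier goes to the north bank with the weld-bot.  [the south bank: the pack-bot | the north bank: the cut-bot, the drill-bot, the haul-bot, the lift-bot, the scan-bot, the weld-bot]
14. Courier goes back to the south bank alone.  [the south bank: the pack-bot | the north bank: the cut-bot, the drill-bot, the haul-bot, the lift-bot, the scan-bot, the weld-bot]
15. Courier goes to the north bank with the pack-bot.  [the south bank: — | the north bank: the cut-bot, the drill-bot, the haul-bot, the lift-bot, the pack-bot, the scan-bot, the weld-bot]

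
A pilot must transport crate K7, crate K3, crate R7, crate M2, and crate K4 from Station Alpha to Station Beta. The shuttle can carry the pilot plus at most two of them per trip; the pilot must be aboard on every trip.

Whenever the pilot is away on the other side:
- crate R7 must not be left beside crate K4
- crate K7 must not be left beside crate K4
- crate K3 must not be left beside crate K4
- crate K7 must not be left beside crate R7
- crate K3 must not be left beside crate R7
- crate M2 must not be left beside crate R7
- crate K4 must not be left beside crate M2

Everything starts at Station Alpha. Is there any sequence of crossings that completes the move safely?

No

Following every safe sequence of crossings from the start, the most of the 5 that can be at Station Beta as the shuttle arrives there on crossings 1, 3 is 2, 3 respectively; the best ever achieved is 3 of 5.
From crossing 5 on, no configuration arises that was not already reachable earlier: only 10 distinct safe configurations (who is on which side, and where the shuttle is) can ever be reached, none of them has everyone across, and every continuation just revisits them. So no valid plan exists.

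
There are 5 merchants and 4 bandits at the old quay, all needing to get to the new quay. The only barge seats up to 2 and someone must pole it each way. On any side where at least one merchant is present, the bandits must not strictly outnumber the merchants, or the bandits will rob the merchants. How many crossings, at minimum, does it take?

15

Counting alone: each trip to the new quay takes at most 2 across and each return brings at least 1 back, so after t trips out (and t−1 returns) at most 2t − (t−1) of the 9 are across; that first reaches 9 at t = 8, so at least 15 crossings are needed.
The plan below uses exactly 15 crossings, so it is optimal:
1. 2 bandits → the new quay.  (the old quay: 5M 2B; the new quay: 0M 2B)
2. 1 bandit ← the old quay.  (the old quay: 5M 3B; the new quay: 0M 1B)
3. 2 bandits → the new quay.  (the old quay: 5M 1B; the new quay: 0M 3B)
4. 1 bandit ← the old quay.  (the old quay: 5M 2B; the new quay: 0M 2B)
5. 2 merchants → the new quay.  (the old quay: 3M 2B; the new quay: 2M 2B)
6. 1 bandit ← the old quay.  (the old quay: 3M 3B; the new quay: 2M 1B)
7. 1 merchant and 1 bandit → the new quay.  (the old quay: 2M 2B; the new quay: 3M 2B)
8. 1 merchant ← the old quay.  (the old quay: 3M 2B; the new quay: 2M 2B)
9. 1 merchant and 1 bandit → the new quay.  (the old quay: 2M 1B; the new quay: 3M 3B)
10. 1 bandit ← the old quay.  (the old quay: 2M 2B; the new quay: 3M 2B)
11. 1 merchant and 1 bandit → the new quay.  (the old quay: 1M 1B; the new quay: 4M 3B)
12. 1 merchant ← the old quay.  (the old quay: 2M 1B; the new quay: 3M 3B)
13. 1 merchant and 1 bandit → the new quay.  (the old quay: 1M 0B; the new quay: 4M 4B)
14. 1 bandit ← the old quay.  (the old quay: 1M 1B; the new quay: 4M 3B)
15. 1 merchant and 1 bandit → the new quay.  (the old quay: 0M 0B; the new quay: 5M 4B)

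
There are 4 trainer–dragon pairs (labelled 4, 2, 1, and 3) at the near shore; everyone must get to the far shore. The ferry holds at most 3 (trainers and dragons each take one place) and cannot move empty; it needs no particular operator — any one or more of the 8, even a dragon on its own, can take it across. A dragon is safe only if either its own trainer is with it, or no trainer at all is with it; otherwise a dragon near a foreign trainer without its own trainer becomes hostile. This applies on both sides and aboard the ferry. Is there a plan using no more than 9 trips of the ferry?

Yes — this plan uses 9 crossings (≤ 9):
1. dragon 4 and trainer 4 cross → the far shore.
2. trainer 4 crosses ← the near shore.
3. dragon 2, trainer 2, and trainer 4 cross → the far shore.
4. dragon 4 and trainer 4 cross ← the near shore.
5. trainer 1, trainer 3, and trainer 4 cross → the far shore.
6. dragon 2 crosses ← the near shore.
7. dragon 2 and dragon 4 cross → the far shore.
8. dragon 4 crosses ← the near shore.
9. dragon 1, dragon 3, and dragon 4 cross → the far shore.

Yes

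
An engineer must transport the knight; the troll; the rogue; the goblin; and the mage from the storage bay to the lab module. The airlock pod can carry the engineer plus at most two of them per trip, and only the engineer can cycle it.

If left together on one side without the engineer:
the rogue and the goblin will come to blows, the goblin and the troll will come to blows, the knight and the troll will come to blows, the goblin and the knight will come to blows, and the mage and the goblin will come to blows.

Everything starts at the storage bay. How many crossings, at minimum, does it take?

7

Counting alone: the engineer can take at most 2 across per trip to the lab module, so moving all 5 needs at least 3 loaded trips out, with a return between consecutive ones — at least 5 crossings.
The safety rule pushes this higher. Following every safe sequence of crossings, the most of the 5 that can be at the lab module as the airlock pod arrives there on crossing 5 is 4 — never all 5.
So no plan with fewer than 7 crossings exists, and this one achieves 7:
1. Engineer goes to the lab module with the goblin and the knight.  [the storage bay: the mage, the rogue, the troll | the lab module: the goblin, the knight]
2. Engineer goes back to the storage bay with the knight.  [the storage bay: the knight, the mage, the rogue, the troll | the lab module: the goblin]
3. Engineer goes to the lab module with the knight and the rogue.  [the storage bay: the mage, the troll | the lab module: the goblin, the knight, the rogue]
4. Engineer goes back to the storage bay with the goblin.  [the storage bay: the goblin, the mage, the troll | the lab module: the knight, the rogue]
5. Engineer goes to the lab module with the mage and the troll.  [the storage bay: the goblin | the lab module: the knight, the mage, the rogue, the troll]
6. Engineer goes back to the storage bay with the knight.  [the storage bay: the goblin, the knight | the lab module: the mage, the rogue, the troll]
7. Engineer goes to the lab module with the goblin and the knight.  [the storage bay: — | the lab module: the goblin, the knight, the mage, the rogue, the troll]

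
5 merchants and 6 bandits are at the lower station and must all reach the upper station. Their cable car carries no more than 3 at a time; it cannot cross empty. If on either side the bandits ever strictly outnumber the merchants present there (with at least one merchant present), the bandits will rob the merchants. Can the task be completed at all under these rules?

No

The bandits already outnumber the merchants at the lower station before anyone moves, so the starting position itself is disallowed.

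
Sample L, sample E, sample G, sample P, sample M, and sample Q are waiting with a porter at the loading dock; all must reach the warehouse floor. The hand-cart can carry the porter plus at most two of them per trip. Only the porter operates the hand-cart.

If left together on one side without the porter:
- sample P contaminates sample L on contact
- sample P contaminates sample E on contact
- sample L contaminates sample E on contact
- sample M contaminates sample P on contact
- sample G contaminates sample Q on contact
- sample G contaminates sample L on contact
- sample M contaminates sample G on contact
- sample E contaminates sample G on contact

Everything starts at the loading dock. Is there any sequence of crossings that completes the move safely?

No

Whatever the first load, the items left behind include a forbidden pair without the porter. No opening move is safe, so no plan exists.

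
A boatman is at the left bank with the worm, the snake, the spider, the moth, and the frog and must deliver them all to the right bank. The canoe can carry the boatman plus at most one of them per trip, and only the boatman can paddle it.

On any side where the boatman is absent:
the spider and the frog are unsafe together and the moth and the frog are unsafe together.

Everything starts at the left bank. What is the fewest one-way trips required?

Counting alone: the boatman can take at most 1 across per trip to the right bank, so moving all 5 needs at least 5 loaded trips out, with a return between consecutive ones — at least 9 crossings.
The safety rule pushes this higher. Following every safe sequence of crossings, the most of the 5 that can be at the right bank as the canoe arrives there on crossing 9 is 4 — never all 5.
So no plan with fewer than 11 crossings exists, and this one achieves 11:
1. Boatman goes to the right bank with the frog.
2. Boatman goes back to the left bank alone.
3. Boatman goes to the right bank with the worm.
4. Boatman goes back to the left bank alone.
5. Boatman goes to the right bank with the snake.
6. Boatman goes back to the left bank alone.
7. Boatman goes to the right bank with the spider.
8. Boatman goes back to the left bank with the frog.
9. Boatman goes to the right bank with the moth.
10. Boatman goes back to the left bank alone.
11. Boatman goes to the right bank with the frog.

11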